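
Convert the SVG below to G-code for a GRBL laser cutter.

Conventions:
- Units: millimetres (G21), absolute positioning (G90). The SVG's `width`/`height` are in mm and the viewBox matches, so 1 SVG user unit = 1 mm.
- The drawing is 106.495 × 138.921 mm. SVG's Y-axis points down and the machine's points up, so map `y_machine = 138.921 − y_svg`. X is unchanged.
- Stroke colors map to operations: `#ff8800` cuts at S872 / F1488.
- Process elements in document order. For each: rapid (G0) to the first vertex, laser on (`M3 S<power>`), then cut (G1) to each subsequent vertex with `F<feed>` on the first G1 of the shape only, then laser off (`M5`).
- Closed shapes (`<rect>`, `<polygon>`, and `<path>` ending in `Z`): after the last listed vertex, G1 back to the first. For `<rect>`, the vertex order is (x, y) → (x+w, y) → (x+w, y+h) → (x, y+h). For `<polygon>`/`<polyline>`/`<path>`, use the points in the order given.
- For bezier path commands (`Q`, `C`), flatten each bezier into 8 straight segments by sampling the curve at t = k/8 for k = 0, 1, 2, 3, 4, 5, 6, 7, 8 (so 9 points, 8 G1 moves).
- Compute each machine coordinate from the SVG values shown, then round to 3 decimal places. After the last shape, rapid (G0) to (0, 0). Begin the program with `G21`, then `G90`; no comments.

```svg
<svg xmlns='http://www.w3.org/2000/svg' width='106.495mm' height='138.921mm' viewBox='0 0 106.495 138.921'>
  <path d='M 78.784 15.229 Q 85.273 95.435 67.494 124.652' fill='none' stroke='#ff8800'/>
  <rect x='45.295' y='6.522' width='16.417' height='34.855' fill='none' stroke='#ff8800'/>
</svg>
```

G21
G90
G0 X78.784 Y123.692
M3 S872
G1 X80.027 Y104.437 F1488
G1 X80.512 Y86.776
G1 X80.238 Y70.708
G1 X79.206 Y56.233
G1 X77.416 Y43.352
G1 X74.867 Y32.064
G1 X71.560 Y22.370
G1 X67.494 Y14.269
M5
G0 X45.295 Y132.399
M3 S872
G1 X61.712 Y132.399 F1488
G1 X61.712 Y97.544
G1 X45.295 Y97.544
G1 X45.295 Y132.399
M5
G0 X0.000 Y0.000

Since the viewBox matches the mm dimensions, user units are millimetres directly. The only transform is the Y-flip y_m = 138.921 − y_svg.

Shape 1 is a quadratic bezier drawn with `<path>`. Its stroke #ff8800 means cut at S872, F1488. After flipping Y the toolpath is (78.784,123.692) → (80.027,104.437) → (80.512,86.776) → (80.238,70.708) → (79.206,56.233) → (77.416,43.352) → (74.867,32.064) → (71.560,22.370) → (67.494,14.269).

Shape 2 is a rectangle drawn with `<rect>`. Its stroke #ff8800 means cut at S872, F1488. After flipping Y the toolpath is (45.295,132.399) → (61.712,132.399) → (61.712,97.544) → (45.295,97.544) → (45.295,132.399), returning to the start.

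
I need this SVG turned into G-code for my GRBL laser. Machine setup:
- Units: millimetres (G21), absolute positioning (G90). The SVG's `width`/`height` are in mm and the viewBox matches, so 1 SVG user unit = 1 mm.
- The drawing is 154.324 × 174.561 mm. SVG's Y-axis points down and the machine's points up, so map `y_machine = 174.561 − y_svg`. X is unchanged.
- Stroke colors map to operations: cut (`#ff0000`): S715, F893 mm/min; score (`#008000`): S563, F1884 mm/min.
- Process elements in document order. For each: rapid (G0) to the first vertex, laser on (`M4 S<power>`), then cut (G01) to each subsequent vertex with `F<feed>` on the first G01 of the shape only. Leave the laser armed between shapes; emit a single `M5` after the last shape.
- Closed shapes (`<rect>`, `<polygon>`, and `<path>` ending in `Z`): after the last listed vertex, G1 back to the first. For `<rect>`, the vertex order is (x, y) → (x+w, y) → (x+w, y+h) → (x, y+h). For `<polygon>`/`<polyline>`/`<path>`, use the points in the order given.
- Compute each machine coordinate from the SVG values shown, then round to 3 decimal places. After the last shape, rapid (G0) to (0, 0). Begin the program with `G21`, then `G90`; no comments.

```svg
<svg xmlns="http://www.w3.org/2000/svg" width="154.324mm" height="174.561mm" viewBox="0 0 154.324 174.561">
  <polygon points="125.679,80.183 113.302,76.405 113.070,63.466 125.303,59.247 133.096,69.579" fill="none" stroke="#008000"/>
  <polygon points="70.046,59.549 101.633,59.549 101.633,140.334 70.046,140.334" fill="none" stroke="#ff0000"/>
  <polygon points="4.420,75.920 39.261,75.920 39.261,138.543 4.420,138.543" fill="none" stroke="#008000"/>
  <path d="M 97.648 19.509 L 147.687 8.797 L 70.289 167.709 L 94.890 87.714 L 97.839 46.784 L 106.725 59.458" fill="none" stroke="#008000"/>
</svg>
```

G21
G90
G0 X125.679 Y94.378
M4 S563
G01 X113.302 Y98.156 F1884
G01 X113.070 Y111.095
G01 X125.303 Y115.314
G01 X133.096 Y104.982
G01 X125.679 Y94.378
G0 X70.046 Y115.012
M4 S715
G01 X101.633 Y115.012 F893
G01 X101.633 Y34.227
G01 X70.046 Y34.227
G01 X70.046 Y115.012
G0 X4.420 Y98.641
M4 S563
G01 X39.261 Y98.641 F1884
G01 X39.261 Y36.018
G01 X4.420 Y36.018
G01 X4.420 Y98.641
G0 X97.648 Y155.052
M4 S563
G01 X147.687 Y165.764 F1884
G01 X70.289 Y6.852
G01 X94.890 Y86.847
G01 X97.839 Y127.777
G01 X106.725 Y115.103
M5
G0 X0.000 Y0.000

Since the viewBox matches the mm dimensions, user units are millimetres directly. The only transform is the Y-flip y_m = 174.561 − y_svg.

Shape 1 is a regular polygon drawn with `<polygon>`. Its stroke #008000 means score at S563, F1884. After flipping Y the toolpath is (125.679,94.378) → (113.302,98.156) → (113.070,111.095) → (125.303,115.314) → (133.096,104.982) → (125.679,94.378), returning to the start.

Shape 2 is a rectangle drawn with `<polygon>`. Its stroke #ff0000 means cut at S715, F893. After flipping Y the toolpath is (70.046,115.012) → (101.633,115.012) → (101.633,34.227) → (70.046,34.227) → (70.046,115.012), returning to the start.

Shape 3 is a rectangle drawn with `<polygon>`. Its stroke #008000 means score at S563, F1884. After flipping Y the toolpath is (4.420,98.641) → (39.261,98.641) → (39.261,36.018) → (4.420,36.018) → (4.420,98.641), returning to the start.

Shape 4 is a open polyline drawn with `<path>`. Its stroke #008000 means score at S563, F1884. After flipping Y the toolpath is (97.648,155.052) → (147.687,165.764) → (70.289,6.852) → (94.890,86.847) → (97.839,127.777) → (106.725,115.103).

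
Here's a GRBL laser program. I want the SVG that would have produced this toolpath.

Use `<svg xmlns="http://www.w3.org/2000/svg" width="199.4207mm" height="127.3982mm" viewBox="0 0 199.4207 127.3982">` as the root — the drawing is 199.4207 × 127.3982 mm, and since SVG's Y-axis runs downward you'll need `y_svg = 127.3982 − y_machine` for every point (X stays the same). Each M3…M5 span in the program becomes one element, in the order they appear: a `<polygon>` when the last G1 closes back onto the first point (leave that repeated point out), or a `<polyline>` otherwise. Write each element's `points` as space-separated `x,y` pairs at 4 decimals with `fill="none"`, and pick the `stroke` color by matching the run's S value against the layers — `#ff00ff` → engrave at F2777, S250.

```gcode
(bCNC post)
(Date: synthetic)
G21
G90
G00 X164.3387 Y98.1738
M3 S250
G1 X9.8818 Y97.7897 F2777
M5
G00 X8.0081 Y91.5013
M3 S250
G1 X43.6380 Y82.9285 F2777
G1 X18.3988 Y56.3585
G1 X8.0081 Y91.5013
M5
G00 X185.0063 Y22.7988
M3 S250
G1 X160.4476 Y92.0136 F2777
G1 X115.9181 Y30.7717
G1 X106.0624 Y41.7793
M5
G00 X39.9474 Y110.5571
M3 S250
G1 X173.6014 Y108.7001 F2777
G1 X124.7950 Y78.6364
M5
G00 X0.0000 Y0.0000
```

<svg xmlns="http://www.w3.org/2000/svg" width="199.4207mm" height="127.3982mm" viewBox="0 0 199.4207 127.3982">
  <polyline points="164.3387,29.2244 9.8818,29.6085" fill="none" stroke="#ff00ff"/>
  <polygon points="8.0081,35.8969 43.6380,44.4697 18.3988,71.0397" fill="none" stroke="#ff00ff"/>
  <polyline points="185.0063,104.5994 160.4476,35.3846 115.9181,96.6265 106.0624,85.6189" fill="none" stroke="#ff00ff"/>
  <polyline points="39.9474,16.8411 173.6014,18.6981 124.7950,48.7618" fill="none" stroke="#ff00ff"/>
</svg>

Each laser-on run becomes one SVG element. Flip Y back into SVG space with y_svg = 127.3982 − y_machine. Every run uses S250, so all elements get stroke `#ff00ff` (engrave).

Run 1: The run is open, so emit a `<polyline>` with points (Y-flipped): 164.3387,29.2244 9.8818,29.6085.

Run 2: The run returns to its start, so emit a `<polygon>` with points (Y-flipped): 8.0081,35.8969 43.6380,44.4697 18.3988,71.0397.

Run 3: The run is open, so emit a `<polyline>` with points (Y-flipped): 185.0063,104.5994 160.4476,35.3846 115.9181,96.6265 106.0624,85.6189.

Run 4: The run is open, so emit a `<polyline>` with points (Y-flipped): 39.9474,16.8411 173.6014,18.6981 124.7950,48.7618.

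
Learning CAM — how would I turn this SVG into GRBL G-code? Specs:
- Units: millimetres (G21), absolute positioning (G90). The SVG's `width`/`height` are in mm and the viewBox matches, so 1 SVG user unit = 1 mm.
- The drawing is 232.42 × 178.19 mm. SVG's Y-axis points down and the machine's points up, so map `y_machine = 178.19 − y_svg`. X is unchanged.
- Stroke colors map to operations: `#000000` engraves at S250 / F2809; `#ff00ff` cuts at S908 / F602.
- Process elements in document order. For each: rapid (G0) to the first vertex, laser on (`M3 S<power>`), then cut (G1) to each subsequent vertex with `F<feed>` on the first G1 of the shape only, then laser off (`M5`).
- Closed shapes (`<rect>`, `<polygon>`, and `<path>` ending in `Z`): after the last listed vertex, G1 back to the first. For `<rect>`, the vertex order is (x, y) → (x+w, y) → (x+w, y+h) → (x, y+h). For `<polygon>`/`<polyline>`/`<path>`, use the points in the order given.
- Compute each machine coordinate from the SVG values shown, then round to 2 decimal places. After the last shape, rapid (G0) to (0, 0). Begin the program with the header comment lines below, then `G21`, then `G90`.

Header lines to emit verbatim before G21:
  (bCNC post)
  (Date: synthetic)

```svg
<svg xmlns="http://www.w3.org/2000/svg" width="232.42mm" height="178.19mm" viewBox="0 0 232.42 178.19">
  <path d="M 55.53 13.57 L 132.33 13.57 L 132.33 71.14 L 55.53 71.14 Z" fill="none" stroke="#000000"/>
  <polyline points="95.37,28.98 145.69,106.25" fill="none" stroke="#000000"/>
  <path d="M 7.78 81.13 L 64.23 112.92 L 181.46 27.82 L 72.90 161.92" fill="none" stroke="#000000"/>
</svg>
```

viewBox `0 0 232.42 178.19` with mm width/height → 1 unit = 1 mm. Flip: y_m = 178.19 − y_svg.

**Shape 1** — `<path>` rectangle, stroke `#000000` → engrave (S250, F2809). Machine vertices: (55.53,164.62) → (132.33,164.62) → (132.33,107.05) → (55.53,107.05) → (55.53,164.62). Closed: final G1 returns to the first vertex.

**Shape 2** — `<polyline>` line segment, stroke `#000000` → engrave (S250, F2809). Machine vertices: (95.37,149.21) → (145.69,71.94). Open path.

**Shape 3** — `<path>` open polyline, stroke `#000000` → engrave (S250, F2809). Machine vertices: (7.78,97.06) → (64.23,65.27) → (181.46,150.37) → (72.90,16.27). Open path.

(bCNC post)
(Date: synthetic)
G21
G90
G0 X55.53 Y164.62
M3 S250
G1 X132.33 Y164.62 F2809
G1 X132.33 Y107.05
G1 X55.53 Y107.05
G1 X55.53 Y164.62
M5
G0 X95.37 Y149.21
M3 S250
G1 X145.69 Y71.94 F2809
M5
G0 X7.78 Y97.06
M3 S250
G1 X64.23 Y65.27 F2809
G1 X181.46 Y150.37
G1 X72.90 Y16.27
M5
G0 X0.00 Y0.00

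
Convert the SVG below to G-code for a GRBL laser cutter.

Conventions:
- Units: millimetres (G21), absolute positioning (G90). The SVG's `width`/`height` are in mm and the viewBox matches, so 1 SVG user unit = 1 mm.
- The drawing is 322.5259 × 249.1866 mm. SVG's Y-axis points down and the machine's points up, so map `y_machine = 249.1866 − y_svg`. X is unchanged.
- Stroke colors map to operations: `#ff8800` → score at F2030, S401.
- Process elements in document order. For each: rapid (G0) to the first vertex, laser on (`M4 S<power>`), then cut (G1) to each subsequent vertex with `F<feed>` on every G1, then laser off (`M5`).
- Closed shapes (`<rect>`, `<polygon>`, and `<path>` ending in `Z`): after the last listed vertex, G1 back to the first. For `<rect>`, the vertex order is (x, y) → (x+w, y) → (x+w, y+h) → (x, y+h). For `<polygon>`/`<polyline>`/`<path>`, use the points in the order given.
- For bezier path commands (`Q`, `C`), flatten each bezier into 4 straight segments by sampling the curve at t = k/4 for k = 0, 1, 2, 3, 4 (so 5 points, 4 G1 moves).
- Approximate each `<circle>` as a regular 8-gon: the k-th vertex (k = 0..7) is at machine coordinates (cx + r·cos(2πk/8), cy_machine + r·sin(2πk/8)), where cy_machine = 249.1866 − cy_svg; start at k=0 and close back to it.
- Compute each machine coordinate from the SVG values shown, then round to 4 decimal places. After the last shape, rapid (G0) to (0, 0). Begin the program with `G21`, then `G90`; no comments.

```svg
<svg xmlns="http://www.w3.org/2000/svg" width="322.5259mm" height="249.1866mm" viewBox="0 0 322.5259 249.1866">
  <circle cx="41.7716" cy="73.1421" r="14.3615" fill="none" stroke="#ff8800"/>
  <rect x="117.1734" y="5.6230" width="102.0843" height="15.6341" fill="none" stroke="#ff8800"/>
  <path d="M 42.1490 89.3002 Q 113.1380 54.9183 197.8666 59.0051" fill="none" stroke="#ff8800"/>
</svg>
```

G21
G90
G0 X56.1331 Y176.0445
M4 S401
G1 X51.9267 Y186.1996 F2030
G1 X41.7716 Y190.4060 F2030
G1 X31.6165 Y186.1996 F2030
G1 X27.4101 Y176.0445 F2030
G1 X31.6165 Y165.8894 F2030
G1 X41.7716 Y161.6830 F2030
G1 X51.9267 Y165.8894 F2030
G1 X56.1331 Y176.0445 F2030
M5
G0 X117.1734 Y243.5636
M4 S401
G1 X219.2577 Y243.5636 F2030
G1 X219.2577 Y227.9295 F2030
G1 X117.1734 Y227.9295 F2030
G1 X117.1734 Y243.5636 F2030
M5
G0 X42.1490 Y159.8864
M4 S401
G1 X78.5022 Y174.6731 F2030
G1 X116.5729 Y184.6511 F2030
G1 X156.3610 Y189.8206 F2030
G1 X197.8666 Y190.1815 F2030
M5
G0 X0.0000 Y0.0000

Since the viewBox matches the mm dimensions, user units are millimetres directly. The only transform is the Y-flip y_m = 249.1866 − y_svg.

Shape 1 is a circle drawn with `<circle>`. Its stroke #ff8800 means score at S401, F2030. After flipping Y the toolpath is (56.1331,176.0445) → (51.9267,186.1996) → (41.7716,190.4060) → (31.6165,186.1996) → (27.4101,176.0445) → (31.6165,165.8894) → (41.7716,161.6830) → (51.9267,165.8894) → (56.1331,176.0445), returning to the start.

Shape 2 is a rectangle drawn with `<rect>`. Its stroke #ff8800 means score at S401, F2030. After flipping Y the toolpath is (117.1734,243.5636) → (219.2577,243.5636) → (219.2577,227.9295) → (117.1734,227.9295) → (117.1734,243.5636), returning to the start.

Shape 3 is a quadratic bezier drawn with `<path>`. Its stroke #ff8800 means score at S401, F2030. After flipping Y the toolpath is (42.1490,159.8864) → (78.5022,174.6731) → (116.5729,184.6511) → (156.3610,189.8206) → (197.8666,190.1815).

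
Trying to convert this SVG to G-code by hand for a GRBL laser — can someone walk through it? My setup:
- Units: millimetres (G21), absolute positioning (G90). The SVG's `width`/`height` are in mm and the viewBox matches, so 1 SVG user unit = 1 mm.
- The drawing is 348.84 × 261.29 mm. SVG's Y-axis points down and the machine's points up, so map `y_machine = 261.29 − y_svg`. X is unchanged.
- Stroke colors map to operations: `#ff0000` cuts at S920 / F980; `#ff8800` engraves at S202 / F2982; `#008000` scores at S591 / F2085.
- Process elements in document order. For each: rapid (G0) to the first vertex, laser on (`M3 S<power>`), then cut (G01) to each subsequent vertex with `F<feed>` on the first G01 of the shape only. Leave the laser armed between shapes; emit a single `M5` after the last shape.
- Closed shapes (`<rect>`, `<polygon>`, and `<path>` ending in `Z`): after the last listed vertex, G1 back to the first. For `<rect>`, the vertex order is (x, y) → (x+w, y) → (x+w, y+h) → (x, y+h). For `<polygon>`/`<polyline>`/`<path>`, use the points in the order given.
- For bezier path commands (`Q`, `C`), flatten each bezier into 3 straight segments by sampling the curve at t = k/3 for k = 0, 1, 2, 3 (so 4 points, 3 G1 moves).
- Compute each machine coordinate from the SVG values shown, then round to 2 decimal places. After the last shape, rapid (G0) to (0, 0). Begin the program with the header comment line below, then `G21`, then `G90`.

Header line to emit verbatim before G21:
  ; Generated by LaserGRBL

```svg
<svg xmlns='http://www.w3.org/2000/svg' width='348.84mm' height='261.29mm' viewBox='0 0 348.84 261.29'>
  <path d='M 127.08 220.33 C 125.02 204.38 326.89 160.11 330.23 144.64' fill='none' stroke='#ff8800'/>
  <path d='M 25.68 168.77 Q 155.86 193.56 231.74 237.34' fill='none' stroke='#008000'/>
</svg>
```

Since the viewBox matches the mm dimensions, user units are millimetres directly. The only transform is the Y-flip y_m = 261.29 − y_svg.

Shape 1 is a cubic bezier drawn with `<path>`. Its stroke #ff8800 means engrave at S202, F2982. After flipping Y the toolpath is (127.08,40.96) → (178.09,64.23) → (275.62,93.70) → (330.23,116.65).

Shape 2 is a quadratic bezier drawn with `<path>`. Its stroke #008000 means score at S591, F2085. After flipping Y the toolpath is (25.68,92.52) → (106.43,73.88) → (175.12,51.03) → (231.74,23.95).

; Generated by LaserGRBL
G21
G90
G0 X127.08 Y40.96
M3 S202
G01 X178.09 Y64.23 F2982
G01 X275.62 Y93.70
G01 X330.23 Y116.65
G0 X25.68 Y92.52
M3 S591
G01 X106.43 Y73.88 F2085
G01 X175.12 Y51.03
G01 X231.74 Y23.95
M5
G0 X0.00 Y0.00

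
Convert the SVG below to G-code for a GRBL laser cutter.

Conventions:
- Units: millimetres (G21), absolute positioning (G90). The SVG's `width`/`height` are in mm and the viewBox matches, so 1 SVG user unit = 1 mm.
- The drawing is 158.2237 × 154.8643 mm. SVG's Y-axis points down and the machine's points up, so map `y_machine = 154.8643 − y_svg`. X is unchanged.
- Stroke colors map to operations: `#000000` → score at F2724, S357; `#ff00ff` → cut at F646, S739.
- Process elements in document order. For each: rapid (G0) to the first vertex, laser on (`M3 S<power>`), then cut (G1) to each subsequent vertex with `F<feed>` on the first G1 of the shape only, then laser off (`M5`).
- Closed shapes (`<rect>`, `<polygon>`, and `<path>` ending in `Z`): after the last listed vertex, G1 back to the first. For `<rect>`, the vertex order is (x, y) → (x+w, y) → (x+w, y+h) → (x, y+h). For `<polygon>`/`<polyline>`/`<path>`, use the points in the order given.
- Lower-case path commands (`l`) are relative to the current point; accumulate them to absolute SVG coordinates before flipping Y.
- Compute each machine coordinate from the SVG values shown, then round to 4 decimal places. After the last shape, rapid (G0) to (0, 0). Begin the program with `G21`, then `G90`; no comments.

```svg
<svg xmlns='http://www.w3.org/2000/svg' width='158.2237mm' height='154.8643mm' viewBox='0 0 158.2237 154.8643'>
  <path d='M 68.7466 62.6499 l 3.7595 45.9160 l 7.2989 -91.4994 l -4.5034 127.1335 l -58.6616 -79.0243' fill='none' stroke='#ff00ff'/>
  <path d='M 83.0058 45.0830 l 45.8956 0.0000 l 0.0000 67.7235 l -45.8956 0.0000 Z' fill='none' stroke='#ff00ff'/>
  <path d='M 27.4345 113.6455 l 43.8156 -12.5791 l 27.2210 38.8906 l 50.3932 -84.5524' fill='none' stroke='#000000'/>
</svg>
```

Since the viewBox matches the mm dimensions, user units are millimetres directly. The only transform is the Y-flip y_m = 154.8643 − y_svg.

Shape 1 is a open polyline drawn with `<path>`. Its stroke #ff00ff means cut at S739, F646. After flipping Y the toolpath is (68.7466,92.2144) → (72.5061,46.2984) → (79.8050,137.7978) → (75.3016,10.6643) → (16.6400,89.6886).

Shape 2 is a rectangle drawn with `<path>`. Its stroke #ff00ff means cut at S739, F646. After flipping Y the toolpath is (83.0058,109.7813) → (128.9014,109.7813) → (128.9014,42.0578) → (83.0058,42.0578) → (83.0058,109.7813), returning to the start.

Shape 3 is a open polyline drawn with `<path>`. Its stroke #000000 means score at S357, F2724. After flipping Y the toolpath is (27.4345,41.2188) → (71.2501,53.7979) → (98.4711,14.9073) → (148.8643,99.4597).

G21
G90
G0 X68.7466 Y92.2144
M3 S739
G1 X72.5061 Y46.2984 F646
G1 X79.8050 Y137.7978
G1 X75.3016 Y10.6643
G1 X16.6400 Y89.6886
M5
G0 X83.0058 Y109.7813
M3 S739
G1 X128.9014 Y109.7813 F646
G1 X128.9014 Y42.0578
G1 X83.0058 Y42.0578
G1 X83.0058 Y109.7813
M5
G0 X27.4345 Y41.2188
M3 S357
G1 X71.2501 Y53.7979 F2724
G1 X98.4711 Y14.9073
G1 X148.8643 Y99.4597
M5
G0 X0.0000 Y0.0000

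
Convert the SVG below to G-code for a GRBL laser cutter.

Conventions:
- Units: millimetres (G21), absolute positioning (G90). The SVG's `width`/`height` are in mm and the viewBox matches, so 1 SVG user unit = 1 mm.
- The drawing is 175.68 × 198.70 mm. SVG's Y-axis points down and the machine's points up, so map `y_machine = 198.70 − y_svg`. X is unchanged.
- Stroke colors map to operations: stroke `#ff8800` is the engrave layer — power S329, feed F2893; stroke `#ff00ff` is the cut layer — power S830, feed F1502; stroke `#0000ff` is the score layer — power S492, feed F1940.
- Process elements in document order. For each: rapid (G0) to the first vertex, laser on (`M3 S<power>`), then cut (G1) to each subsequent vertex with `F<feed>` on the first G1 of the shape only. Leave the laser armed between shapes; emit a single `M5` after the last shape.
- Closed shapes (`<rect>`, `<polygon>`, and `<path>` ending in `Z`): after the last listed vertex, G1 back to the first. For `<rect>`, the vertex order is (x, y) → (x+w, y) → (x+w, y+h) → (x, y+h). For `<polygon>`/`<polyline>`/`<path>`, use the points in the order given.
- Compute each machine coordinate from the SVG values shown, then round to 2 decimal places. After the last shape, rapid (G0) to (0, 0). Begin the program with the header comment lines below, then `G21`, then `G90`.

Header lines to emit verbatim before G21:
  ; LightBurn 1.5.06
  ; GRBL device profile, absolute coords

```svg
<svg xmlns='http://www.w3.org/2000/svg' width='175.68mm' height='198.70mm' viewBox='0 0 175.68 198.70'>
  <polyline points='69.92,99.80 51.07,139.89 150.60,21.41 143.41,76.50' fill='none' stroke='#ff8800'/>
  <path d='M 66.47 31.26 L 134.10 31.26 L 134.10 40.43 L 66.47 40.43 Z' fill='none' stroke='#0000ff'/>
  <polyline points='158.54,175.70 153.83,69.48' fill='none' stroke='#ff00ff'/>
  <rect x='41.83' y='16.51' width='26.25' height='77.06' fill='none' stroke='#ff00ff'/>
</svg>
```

; LightBurn 1.5.06
; GRBL device profile, absolute coords
G21
G90
G0 X69.92 Y98.90
M3 S329
G1 X51.07 Y58.81 F2893
G1 X150.60 Y177.29
G1 X143.41 Y122.20
G0 X66.47 Y167.44
M3 S492
G1 X134.10 Y167.44 F1940
G1 X134.10 Y158.27
G1 X66.47 Y158.27
G1 X66.47 Y167.44
G0 X158.54 Y23.00
M3 S830
G1 X153.83 Y129.22 F1502
G0 X41.83 Y182.19
M3 S830
G1 X68.08 Y182.19 F1502
G1 X68.08 Y105.13
G1 X41.83 Y105.13
G1 X41.83 Y182.19
M5
G0 X0.00 Y0.00

1 u = 1 mm; y_m = 198.70 − y.

[1] `<polyline>` open polyline, #ff8800→engrave S329 F2893: (69.92,98.90) → (51.07,58.81) → (150.60,177.29) → (143.41,122.20)

[2] `<path>` rectangle, #0000ff→score S492 F1940: (66.47,167.44) → (134.10,167.44) → (134.10,158.27) → (66.47,158.27) → (66.47,167.44) (closed)

[3] `<polyline>` line segment, #ff00ff→cut S830 F1502: (158.54,23.00) → (153.83,129.22)

[4] `<rect>` rectangle, #ff00ff→cut S830 F1502: (41.83,182.19) → (68.08,182.19) → (68.08,105.13) → (41.83,105.13) → (41.83,182.19) (closed)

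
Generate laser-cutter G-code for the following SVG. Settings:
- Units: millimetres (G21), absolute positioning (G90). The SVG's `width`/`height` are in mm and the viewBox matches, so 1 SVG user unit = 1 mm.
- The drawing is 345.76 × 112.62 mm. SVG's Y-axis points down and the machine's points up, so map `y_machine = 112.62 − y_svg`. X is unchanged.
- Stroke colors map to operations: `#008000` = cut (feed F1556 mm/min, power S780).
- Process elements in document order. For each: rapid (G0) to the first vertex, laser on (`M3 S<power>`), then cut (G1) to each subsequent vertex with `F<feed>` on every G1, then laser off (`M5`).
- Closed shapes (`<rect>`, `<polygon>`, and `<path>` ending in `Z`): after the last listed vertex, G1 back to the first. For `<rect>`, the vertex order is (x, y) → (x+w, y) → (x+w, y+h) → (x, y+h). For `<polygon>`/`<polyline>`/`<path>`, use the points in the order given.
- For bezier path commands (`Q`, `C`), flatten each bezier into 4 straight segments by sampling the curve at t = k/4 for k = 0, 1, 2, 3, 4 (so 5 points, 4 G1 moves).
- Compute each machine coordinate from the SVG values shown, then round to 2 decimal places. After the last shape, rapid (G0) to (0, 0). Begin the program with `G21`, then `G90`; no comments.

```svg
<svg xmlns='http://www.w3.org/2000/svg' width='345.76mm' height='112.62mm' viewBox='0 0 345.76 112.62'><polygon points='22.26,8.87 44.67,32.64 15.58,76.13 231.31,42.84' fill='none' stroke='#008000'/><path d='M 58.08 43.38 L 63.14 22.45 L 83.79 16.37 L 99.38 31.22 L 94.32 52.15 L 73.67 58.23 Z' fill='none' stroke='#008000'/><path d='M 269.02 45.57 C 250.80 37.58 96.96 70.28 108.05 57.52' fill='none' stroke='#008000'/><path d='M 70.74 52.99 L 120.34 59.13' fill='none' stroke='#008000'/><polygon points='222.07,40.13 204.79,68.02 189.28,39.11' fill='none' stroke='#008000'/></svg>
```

G21
G90
G0 X22.26 Y103.75
M3 S780
G1 X44.67 Y79.98 F1556
G1 X15.58 Y36.49 F1556
G1 X231.31 Y69.78 F1556
G1 X22.26 Y103.75 F1556
M5
G0 X58.08 Y69.24
M3 S780
G1 X63.14 Y90.17 F1556
G1 X83.79 Y96.25 F1556
G1 X99.38 Y81.40 F1556
G1 X94.32 Y60.47 F1556
G1 X73.67 Y54.39 F1556
G1 X58.08 Y69.24 F1556
M5
G0 X269.02 Y67.05
M3 S780
G1 X234.62 Y66.76 F1556
G1 X177.54 Y59.29 F1556
G1 X125.96 Y52.71 F1556
G1 X108.05 Y55.10 F1556
M5
G0 X70.74 Y59.63
M3 S780
G1 X120.34 Y53.49 F1556
M5
G0 X222.07 Y72.49
M3 S780
G1 X204.79 Y44.60 F1556
G1 X189.28 Y73.51 F1556
G1 X222.07 Y72.49 F1556
M5
G0 X0.00 Y0.00

1 u = 1 mm; y_m = 112.62 − y.

[1] `<polygon>` closed polygon, #008000→cut S780 F1556: (22.26,103.75) → (44.67,79.98) → (15.58,36.49) → (231.31,69.78) → (22.26,103.75) (closed)

[2] `<path>` regular polygon, #008000→cut S780 F1556: (58.08,69.24) → (63.14,90.17) → (83.79,96.25) → (99.38,81.40) → (94.32,60.47) → (73.67,54.39) → (58.08,69.24) (closed)

[3] `<path>` cubic bezier, #008000→cut S780 F1556: (269.02,67.05) → (234.62,66.76) → (177.54,59.29) → (125.96,52.71) → (108.05,55.10)

[4] `<path>` line segment, #008000→cut S780 F1556: (70.74,59.63) → (120.34,53.49)

[5] `<polygon>` regular polygon, #008000→cut S780 F1556: (222.07,72.49) → (204.79,44.60) → (189.28,73.51) → (222.07,72.49) (closed)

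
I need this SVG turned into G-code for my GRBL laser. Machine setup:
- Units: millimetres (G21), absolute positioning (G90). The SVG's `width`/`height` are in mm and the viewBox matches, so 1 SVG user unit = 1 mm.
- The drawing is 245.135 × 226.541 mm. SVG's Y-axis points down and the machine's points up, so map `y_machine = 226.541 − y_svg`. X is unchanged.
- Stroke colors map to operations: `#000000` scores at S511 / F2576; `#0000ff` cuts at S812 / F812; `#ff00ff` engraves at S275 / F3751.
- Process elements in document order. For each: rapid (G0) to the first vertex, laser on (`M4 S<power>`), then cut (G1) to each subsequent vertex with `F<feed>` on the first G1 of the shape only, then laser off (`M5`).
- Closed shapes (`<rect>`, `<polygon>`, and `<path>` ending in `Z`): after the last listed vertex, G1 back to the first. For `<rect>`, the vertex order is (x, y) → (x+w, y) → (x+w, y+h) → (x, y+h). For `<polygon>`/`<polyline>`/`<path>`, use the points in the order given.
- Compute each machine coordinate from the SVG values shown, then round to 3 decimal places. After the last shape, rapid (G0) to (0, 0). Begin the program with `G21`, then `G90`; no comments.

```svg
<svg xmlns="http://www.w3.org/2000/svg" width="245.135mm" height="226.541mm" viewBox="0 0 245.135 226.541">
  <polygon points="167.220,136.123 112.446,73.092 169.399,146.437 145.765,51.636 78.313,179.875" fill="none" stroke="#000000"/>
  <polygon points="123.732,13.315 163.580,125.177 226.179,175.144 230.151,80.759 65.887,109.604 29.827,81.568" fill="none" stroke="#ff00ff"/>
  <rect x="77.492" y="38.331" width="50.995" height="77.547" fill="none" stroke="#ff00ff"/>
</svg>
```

G21
G90
G0 X167.220 Y90.418
M4 S511
G1 X112.446 Y153.449 F2576
G1 X169.399 Y80.104
G1 X145.765 Y174.905
G1 X78.313 Y46.666
G1 X167.220 Y90.418
M5
G0 X123.732 Y213.226
M4 S275
G1 X163.580 Y101.364 F3751
G1 X226.179 Y51.397
G1 X230.151 Y145.782
G1 X65.887 Y116.937
G1 X29.827 Y144.973
G1 X123.732 Y213.226
M5
G0 X77.492 Y188.210
M4 S275
G1 X128.487 Y188.210 F3751
G1 X128.487 Y110.663
G1 X77.492 Y110.663
G1 X77.492 Y188.210
M5
G0 X0.000 Y0.000

1 u = 1 mm; y_m = 226.541 − y.

[1] `<polygon>` closed polygon, #000000→score S511 F2576: (167.220,90.418) → (112.446,153.449) → (169.399,80.104) → (145.765,174.905) → (78.313,46.666) → (167.220,90.418) (closed)

[2] `<polygon>` closed polygon, #ff00ff→engrave S275 F3751: (123.732,213.226) → (163.580,101.364) → (226.179,51.397) → (230.151,145.782) → (65.887,116.937) → (29.827,144.973) → (123.732,213.226) (closed)

[3] `<rect>` rectangle, #ff00ff→engrave S275 F3751: (77.492,188.210) → (128.487,188.210) → (128.487,110.663) → (77.492,110.663) → (77.492,188.210) (closed)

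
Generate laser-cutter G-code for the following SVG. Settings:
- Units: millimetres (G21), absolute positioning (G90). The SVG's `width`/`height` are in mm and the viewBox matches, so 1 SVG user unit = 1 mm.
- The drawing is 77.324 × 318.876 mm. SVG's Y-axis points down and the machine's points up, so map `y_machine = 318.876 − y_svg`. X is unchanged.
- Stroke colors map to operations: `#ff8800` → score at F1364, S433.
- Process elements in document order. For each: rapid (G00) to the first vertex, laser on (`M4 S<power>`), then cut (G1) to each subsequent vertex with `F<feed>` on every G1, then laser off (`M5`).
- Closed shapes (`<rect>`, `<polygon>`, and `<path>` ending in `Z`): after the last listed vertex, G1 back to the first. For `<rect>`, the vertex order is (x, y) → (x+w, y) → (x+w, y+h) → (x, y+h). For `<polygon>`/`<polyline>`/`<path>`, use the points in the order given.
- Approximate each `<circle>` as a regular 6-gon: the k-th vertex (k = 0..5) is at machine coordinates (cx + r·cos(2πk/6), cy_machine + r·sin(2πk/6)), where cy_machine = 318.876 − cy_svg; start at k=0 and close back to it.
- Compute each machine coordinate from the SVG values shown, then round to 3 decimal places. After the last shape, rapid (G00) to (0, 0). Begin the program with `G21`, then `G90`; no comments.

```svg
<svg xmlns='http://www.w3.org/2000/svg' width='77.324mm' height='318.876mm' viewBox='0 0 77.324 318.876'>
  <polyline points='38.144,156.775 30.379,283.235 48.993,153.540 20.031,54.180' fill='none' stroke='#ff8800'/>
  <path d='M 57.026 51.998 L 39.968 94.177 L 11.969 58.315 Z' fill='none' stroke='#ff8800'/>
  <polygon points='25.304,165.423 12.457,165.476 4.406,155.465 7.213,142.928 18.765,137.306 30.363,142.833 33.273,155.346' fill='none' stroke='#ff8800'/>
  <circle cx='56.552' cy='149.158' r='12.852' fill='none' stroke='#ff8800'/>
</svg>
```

G21
G90
G00 X38.144 Y162.101
M4 S433
G1 X30.379 Y35.641 F1364
G1 X48.993 Y165.336 F1364
G1 X20.031 Y264.696 F1364
M5
G00 X57.026 Y266.878
M4 S433
G1 X39.968 Y224.699 F1364
G1 X11.969 Y260.561 F1364
G1 X57.026 Y266.878 F1364
M5
G00 X25.304 Y153.453
M4 S433
G1 X12.457 Y153.400 F1364
G1 X4.406 Y163.411 F1364
G1 X7.213 Y175.948 F1364
G1 X18.765 Y181.570 F1364
G1 X30.363 Y176.043 F1364
G1 X33.273 Y163.530 F1364
G1 X25.304 Y153.453 F1364
M5
G00 X69.404 Y169.718
M4 S433
G1 X62.978 Y180.848 F1364
G1 X50.126 Y180.848 F1364
G1 X43.700 Y169.718 F1364
G1 X50.126 Y158.588 F1364
G1 X62.978 Y158.588 F1364
G1 X69.404 Y169.718 F1364
M5
G00 X0.000 Y0.000

viewBox `0 0 77.324 318.876` with mm width/height → 1 unit = 1 mm. Flip: y_m = 318.876 − y_svg.

**Shape 1** — `<polyline>` open polyline, stroke `#ff8800` → score (S433, F1364). Machine vertices: (38.144,162.101) → (30.379,35.641) → (48.993,165.336) → (20.031,264.696). Open path.

**Shape 2** — `<path>` regular polygon, stroke `#ff8800` → score (S433, F1364). Machine vertices: (57.026,266.878) → (39.968,224.699) → (11.969,260.561) → (57.026,266.878). Closed: final G1 returns to the first vertex.

**Shape 3** — `<polygon>` regular polygon, stroke `#ff8800` → score (S433, F1364). Machine vertices: (25.304,153.453) → (12.457,153.400) → (4.406,163.411) → (7.213,175.948) → (18.765,181.570) → (30.363,176.043) → (33.273,163.530) → (25.304,153.453). Closed: final G1 returns to the first vertex.

**Shape 4** — `<circle>` circle, stroke `#ff8800` → score (S433, F1364). Machine vertices: (69.404,169.718) → (62.978,180.848) → (50.126,180.848) → (43.700,169.718) → (50.126,158.588) → (62.978,158.588) → (69.404,169.718). Closed: final G1 returns to the first vertex.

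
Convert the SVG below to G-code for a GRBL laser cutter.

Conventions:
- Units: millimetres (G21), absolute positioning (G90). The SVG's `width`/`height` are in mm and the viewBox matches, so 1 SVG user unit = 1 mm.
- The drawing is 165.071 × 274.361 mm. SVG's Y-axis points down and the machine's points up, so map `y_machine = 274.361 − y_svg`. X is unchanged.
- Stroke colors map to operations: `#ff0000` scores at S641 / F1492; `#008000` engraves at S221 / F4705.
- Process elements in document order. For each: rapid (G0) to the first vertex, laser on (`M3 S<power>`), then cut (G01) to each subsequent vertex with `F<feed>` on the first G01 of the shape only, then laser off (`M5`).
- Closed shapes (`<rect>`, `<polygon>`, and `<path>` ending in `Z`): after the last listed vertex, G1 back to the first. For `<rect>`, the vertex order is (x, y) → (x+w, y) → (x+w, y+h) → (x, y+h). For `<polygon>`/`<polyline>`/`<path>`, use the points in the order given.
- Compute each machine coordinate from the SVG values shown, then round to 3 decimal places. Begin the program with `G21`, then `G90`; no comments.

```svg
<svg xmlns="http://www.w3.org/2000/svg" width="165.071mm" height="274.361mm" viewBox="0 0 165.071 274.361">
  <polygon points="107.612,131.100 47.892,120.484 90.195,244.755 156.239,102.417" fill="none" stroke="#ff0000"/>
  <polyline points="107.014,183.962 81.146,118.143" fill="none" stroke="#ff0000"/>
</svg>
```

1 u = 1 mm; y_m = 274.361 − y.

[1] `<polygon>` closed polygon, #ff0000→score S641 F1492: (107.612,143.261) → (47.892,153.877) → (90.195,29.606) → (156.239,171.944) → (107.612,143.261) (closed)

[2] `<polyline>` line segment, #ff0000→score S641 F1492: (107.014,90.399) → (81.146,156.218)

G21
G90
G0 X107.612 Y143.261
M3 S641
G01 X47.892 Y153.877 F1492
G01 X90.195 Y29.606
G01 X156.239 Y171.944
G01 X107.612 Y143.261
M5
G0 X107.014 Y90.399
M3 S641
G01 X81.146 Y156.218 F1492
M5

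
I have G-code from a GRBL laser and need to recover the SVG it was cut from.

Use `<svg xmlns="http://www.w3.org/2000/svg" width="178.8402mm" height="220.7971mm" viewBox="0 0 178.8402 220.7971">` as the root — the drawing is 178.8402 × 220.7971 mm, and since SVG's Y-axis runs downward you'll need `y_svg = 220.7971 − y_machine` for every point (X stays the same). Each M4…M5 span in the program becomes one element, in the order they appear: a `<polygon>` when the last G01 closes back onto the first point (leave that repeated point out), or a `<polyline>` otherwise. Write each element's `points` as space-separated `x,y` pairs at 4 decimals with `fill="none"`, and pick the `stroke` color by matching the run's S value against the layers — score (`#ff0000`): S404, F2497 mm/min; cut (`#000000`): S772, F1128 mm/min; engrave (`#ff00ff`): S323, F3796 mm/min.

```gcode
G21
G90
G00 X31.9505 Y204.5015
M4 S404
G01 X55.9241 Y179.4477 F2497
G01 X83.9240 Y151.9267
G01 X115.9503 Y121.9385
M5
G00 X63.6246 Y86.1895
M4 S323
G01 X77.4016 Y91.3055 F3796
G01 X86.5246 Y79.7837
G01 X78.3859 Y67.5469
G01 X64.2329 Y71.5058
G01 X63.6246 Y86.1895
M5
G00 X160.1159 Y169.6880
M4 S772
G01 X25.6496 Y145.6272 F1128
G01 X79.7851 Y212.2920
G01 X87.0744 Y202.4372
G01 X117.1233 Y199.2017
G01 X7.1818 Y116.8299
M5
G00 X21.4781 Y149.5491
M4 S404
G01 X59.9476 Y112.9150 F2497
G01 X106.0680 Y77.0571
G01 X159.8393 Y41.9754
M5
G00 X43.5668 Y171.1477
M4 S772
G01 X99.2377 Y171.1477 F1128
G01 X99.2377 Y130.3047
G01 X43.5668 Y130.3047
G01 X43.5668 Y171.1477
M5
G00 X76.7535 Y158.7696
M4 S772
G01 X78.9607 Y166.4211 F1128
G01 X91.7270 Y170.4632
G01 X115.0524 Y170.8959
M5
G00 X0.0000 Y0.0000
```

<svg xmlns="http://www.w3.org/2000/svg" width="178.8402mm" height="220.7971mm" viewBox="0 0 178.8402 220.7971">
  <polyline points="31.9505,16.2956 55.9241,41.3494 83.9240,68.8704 115.9503,98.8586" fill="none" stroke="#ff0000"/>
  <polygon points="63.6246,134.6076 77.4016,129.4916 86.5246,141.0134 78.3859,153.2502 64.2329,149.2913" fill="none" stroke="#ff00ff"/>
  <polyline points="160.1159,51.1091 25.6496,75.1699 79.7851,8.5051 87.0744,18.3599 117.1233,21.5954 7.1818,103.9672" fill="none" stroke="#000000"/>
  <polyline points="21.4781,71.2480 59.9476,107.8821 106.0680,143.7400 159.8393,178.8217" fill="none" stroke="#ff0000"/>
  <polygon points="43.5668,49.6494 99.2377,49.6494 99.2377,90.4924 43.5668,90.4924" fill="none" stroke="#000000"/>
  <polyline points="76.7535,62.0275 78.9607,54.3760 91.7270,50.3339 115.0524,49.9012" fill="none" stroke="#000000"/>
</svg>

Machine Y-up, SVG Y-down with viewBox height 220.7971, so y_svg = 220.7971 − y_machine; X carries over.

Run 1: power S404 maps to stroke `#ff0000` (score). The run is open, so emit a `<polyline>` with points (Y-flipped): 31.9505,16.2956 55.9241,41.3494 83.9240,68.8704 115.9503,98.8586.

Run 2: the run's S323 means `#ff00ff` (engrave). The run returns to its start, so emit a `<polygon>` with points (Y-flipped): 63.6246,134.6076 77.4016,129.4916 86.5246,141.0134 78.3859,153.2502 64.2329,149.2913.

Run 3: the run's S772 means `#000000` (cut). The run is open, so emit a `<polyline>` with points (Y-flipped): 160.1159,51.1091 25.6496,75.1699 79.7851,8.5051 87.0744,18.3599 117.1233,21.5954 7.1818,103.9672.

Run 4: power S404 maps to stroke `#ff0000` (score). The run is open, so emit a `<polyline>` with points (Y-flipped): 21.4781,71.2480 59.9476,107.8821 106.0680,143.7400 159.8393,178.8217.

Run 5: power S772 maps to stroke `#000000` (cut). The run returns to its start, so emit a `<polygon>` with points (Y-flipped): 43.5668,49.6494 99.2377,49.6494 99.2377,90.4924 43.5668,90.4924.

Run 6: power S772 maps to stroke `#000000` (cut). The run is open, so emit a `<polyline>` with points (Y-flipped): 76.7535,62.0275 78.9607,54.3760 91.7270,50.3339 115.0524,49.9012.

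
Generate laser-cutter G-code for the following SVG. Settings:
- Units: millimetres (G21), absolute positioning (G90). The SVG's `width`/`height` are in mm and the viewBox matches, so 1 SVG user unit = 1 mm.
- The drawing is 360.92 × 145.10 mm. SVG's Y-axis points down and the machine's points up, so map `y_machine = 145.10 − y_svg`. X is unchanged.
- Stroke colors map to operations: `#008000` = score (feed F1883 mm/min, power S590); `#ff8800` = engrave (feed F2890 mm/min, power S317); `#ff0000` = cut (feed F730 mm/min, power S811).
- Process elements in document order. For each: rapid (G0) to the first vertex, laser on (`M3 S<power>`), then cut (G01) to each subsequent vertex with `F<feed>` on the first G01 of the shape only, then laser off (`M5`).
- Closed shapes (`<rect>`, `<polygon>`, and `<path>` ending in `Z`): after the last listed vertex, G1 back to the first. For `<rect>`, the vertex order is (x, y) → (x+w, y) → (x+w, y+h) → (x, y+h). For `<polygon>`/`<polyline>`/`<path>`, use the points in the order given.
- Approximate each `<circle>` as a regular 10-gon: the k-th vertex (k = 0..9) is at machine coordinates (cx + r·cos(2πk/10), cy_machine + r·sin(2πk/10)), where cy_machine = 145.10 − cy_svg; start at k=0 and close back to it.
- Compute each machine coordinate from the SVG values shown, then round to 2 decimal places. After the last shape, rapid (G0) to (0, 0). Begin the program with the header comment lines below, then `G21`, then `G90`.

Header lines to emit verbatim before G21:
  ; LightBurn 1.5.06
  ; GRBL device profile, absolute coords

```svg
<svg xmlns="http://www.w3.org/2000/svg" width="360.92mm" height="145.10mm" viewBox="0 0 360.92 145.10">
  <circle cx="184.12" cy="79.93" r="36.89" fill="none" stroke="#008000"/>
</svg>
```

; LightBurn 1.5.06
; GRBL device profile, absolute coords
G21
G90
G0 X221.01 Y65.17
M3 S590
G01 X213.96 Y86.85 F1883
G01 X195.52 Y100.25
G01 X172.72 Y100.25
G01 X154.28 Y86.85
G01 X147.23 Y65.17
G01 X154.28 Y43.49
G01 X172.72 Y30.09
G01 X195.52 Y30.09
G01 X213.96 Y43.49
G01 X221.01 Y65.17
M5
G0 X0.00 Y0.00

Since the viewBox matches the mm dimensions, user units are millimetres directly. The only transform is the Y-flip y_m = 145.10 − y_svg.

Shape 1 is a circle drawn with `<circle>`. Its stroke #008000 means score at S590, F1883. After flipping Y the toolpath is (221.01,65.17) → (213.96,86.85) → (195.52,100.25) → (172.72,100.25) → (154.28,86.85) → (147.23,65.17) → (154.28,43.49) → (172.72,30.09) → (195.52,30.09) → (213.96,43.49) → (221.01,65.17), returning to the start.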